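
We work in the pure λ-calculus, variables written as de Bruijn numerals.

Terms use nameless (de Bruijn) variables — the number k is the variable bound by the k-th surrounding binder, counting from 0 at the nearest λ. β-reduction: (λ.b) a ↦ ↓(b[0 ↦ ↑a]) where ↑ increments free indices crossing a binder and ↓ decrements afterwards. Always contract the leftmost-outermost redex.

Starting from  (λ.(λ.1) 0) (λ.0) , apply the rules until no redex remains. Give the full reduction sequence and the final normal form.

Answer: normal form = λ.0  (in 2 steps)

Derivation:
  start: (λ.(λ.1) 0) (λ.0)
  step 1: (λ.λ.0) (λ.0)
  step 2: λ.0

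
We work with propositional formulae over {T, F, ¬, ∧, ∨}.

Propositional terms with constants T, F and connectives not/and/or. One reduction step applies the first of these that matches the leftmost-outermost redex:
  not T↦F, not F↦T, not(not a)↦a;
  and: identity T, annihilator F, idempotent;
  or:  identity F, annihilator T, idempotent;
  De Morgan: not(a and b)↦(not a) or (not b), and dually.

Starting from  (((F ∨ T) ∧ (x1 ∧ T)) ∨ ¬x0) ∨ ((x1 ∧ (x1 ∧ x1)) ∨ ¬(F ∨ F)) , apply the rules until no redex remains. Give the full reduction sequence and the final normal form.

Answer: normal form = T  (in 10 steps)

Derivation:
  start: (((F ∨ T) ∧ (x1 ∧ T)) ∨ ¬x0) ∨ ((x1 ∧ (x1 ∧ x1)) ∨ ¬(F ∨ F))
  [1] ((T ∧ (x1 ∧ T)) ∨ ¬x0) ∨ ((x1 ∧ (x1 ∧ x1)) ∨ ¬(F ∨ F))
  [2] ((x1 ∧ T) ∨ ¬x0) ∨ ((x1 ∧ (x1 ∧ x1)) ∨ ¬(F ∨ F))
  [3] (x1 ∨ ¬x0) ∨ ((x1 ∧ (x1 ∧ x1)) ∨ ¬(F ∨ F))
  [4] (x1 ∨ ¬x0) ∨ ((x1 ∧ x1) ∨ ¬(F ∨ F))
  [5] (x1 ∨ ¬x0) ∨ (x1 ∨ ¬(F ∨ F))
  [6] (x1 ∨ ¬x0) ∨ (x1 ∨ (¬F ∧ ¬F))
  [7] (x1 ∨ ¬x0) ∨ (x1 ∨ ¬F)
  [8] (x1 ∨ ¬x0) ∨ (x1 ∨ T)
  [9] (x1 ∨ ¬x0) ∨ T
  [10] T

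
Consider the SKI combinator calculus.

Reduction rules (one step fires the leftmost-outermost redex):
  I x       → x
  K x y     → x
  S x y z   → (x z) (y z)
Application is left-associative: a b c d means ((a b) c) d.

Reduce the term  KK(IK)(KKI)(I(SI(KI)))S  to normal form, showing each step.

Answer: normal form = KS  (in 3 steps)

Working:
  start: KK(IK)(KKI)(I(SI(KI)))S
  [1] K(KKI)(I(SI(KI)))S
  [2] KKIS
  [3] KS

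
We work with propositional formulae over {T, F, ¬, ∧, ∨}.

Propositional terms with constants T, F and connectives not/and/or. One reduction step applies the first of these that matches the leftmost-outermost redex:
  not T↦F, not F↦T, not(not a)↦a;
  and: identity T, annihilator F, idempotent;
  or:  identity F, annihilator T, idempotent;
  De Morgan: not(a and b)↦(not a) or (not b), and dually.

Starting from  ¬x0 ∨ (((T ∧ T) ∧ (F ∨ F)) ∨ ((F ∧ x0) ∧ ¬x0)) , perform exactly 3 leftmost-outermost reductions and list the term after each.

  start: ¬x0 ∨ (((T ∧ T) ∧ (F ∨ F)) ∨ ((F ∧ x0) ∧ ¬x0))
  →1  ¬x0 ∨ ((T ∧ (F ∨ F)) ∨ ((F ∧ x0) ∧ ¬x0))
  →2  ¬x0 ∨ ((F ∨ F) ∨ ((F ∧ x0) ∧ ¬x0))
  →3  ¬x0 ∨ (F ∨ ((F ∧ x0) ∧ ¬x0))

Answer: after 3 steps: ¬x0 ∨ (F ∨ ((F ∧ x0) ∧ ¬x0))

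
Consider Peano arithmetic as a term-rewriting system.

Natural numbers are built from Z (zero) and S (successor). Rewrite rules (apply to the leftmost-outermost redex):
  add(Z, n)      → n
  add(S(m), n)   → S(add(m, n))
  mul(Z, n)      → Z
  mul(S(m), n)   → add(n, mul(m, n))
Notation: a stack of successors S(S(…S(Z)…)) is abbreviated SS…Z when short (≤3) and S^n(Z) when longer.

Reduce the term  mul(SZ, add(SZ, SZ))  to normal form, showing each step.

  start: mul(SZ, add(SZ, SZ))
  step 1: add(add(SZ, SZ), mul(Z, add(SZ, SZ)))
  step 2: add(S(add(Z, SZ)), mul(Z, add(SZ, SZ)))
  step 3: S(add(add(Z, SZ), mul(Z, add(SZ, SZ))))
  step 4: S(add(SZ, mul(Z, add(SZ, SZ))))
  step 5: S(S(add(Z, mul(Z, add(SZ, SZ)))))
  step 6: S(S(mul(Z, add(SZ, SZ))))
  step 7: SSZ

Answer: normal form = SSZ  (in 7 steps)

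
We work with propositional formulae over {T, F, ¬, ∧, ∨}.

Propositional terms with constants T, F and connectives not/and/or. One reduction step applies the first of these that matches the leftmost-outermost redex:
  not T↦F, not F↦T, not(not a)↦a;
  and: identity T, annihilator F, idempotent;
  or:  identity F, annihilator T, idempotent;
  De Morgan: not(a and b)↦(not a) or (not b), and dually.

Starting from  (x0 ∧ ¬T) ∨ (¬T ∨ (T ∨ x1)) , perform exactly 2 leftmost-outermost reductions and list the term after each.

  start: (x0 ∧ ¬T) ∨ (¬T ∨ (T ∨ x1))
  step 1: (x0 ∧ F) ∨ (¬T ∨ (T ∨ x1))
  step 2: F ∨ (¬T ∨ (T ∨ x1))

Answer: after 2 steps: F ∨ (¬T ∨ (T ∨ x1))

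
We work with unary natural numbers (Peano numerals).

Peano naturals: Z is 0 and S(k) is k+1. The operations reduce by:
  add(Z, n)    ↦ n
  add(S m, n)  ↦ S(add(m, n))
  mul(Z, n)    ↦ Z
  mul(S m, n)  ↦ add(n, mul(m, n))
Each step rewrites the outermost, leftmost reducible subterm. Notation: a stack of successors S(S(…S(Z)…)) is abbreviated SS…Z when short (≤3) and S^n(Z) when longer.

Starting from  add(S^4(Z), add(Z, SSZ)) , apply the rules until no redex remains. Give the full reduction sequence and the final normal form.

Answer: normal form = S^6(Z)  (in 6 steps)

Working:
  start: add(S^4(Z), add(Z, SSZ))
  step 1: S(add(SSSZ, add(Z, SSZ)))
  step 2: S(S(add(SSZ, add(Z, SSZ))))
  step 3: S(S(S(add(SZ, add(Z, SSZ)))))
  step 4: S(S(S(S(add(Z, add(Z, SSZ))))))
  step 5: S(S(S(S(add(Z, SSZ)))))
  step 6: S^6(Z)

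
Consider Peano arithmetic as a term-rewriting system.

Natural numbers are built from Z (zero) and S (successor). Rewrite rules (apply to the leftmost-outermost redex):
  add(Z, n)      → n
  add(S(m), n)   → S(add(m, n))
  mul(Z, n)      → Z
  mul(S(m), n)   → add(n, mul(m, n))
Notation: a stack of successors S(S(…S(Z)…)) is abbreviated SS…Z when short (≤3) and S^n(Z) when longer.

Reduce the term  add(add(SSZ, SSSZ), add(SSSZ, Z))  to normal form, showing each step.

Answer: normal form = S^8(Z)  (in 13 steps)

Derivation:
  start: add(add(SSZ, SSSZ), add(SSSZ, Z))
  →1  add(S(add(SZ, SSSZ)), add(SSSZ, Z))
  →2  S(add(add(SZ, SSSZ), add(SSSZ, Z)))
  →3  S(add(S(add(Z, SSSZ)), add(SSSZ, Z)))
  →4  S(S(add(add(Z, SSSZ), add(SSSZ, Z))))
  →5  S(S(add(SSSZ, add(SSSZ, Z))))
  →6  S(S(S(add(SSZ, add(SSSZ, Z)))))
  →7  S(S(S(S(add(SZ, add(SSSZ, Z))))))
  →8  S(S(S(S(S(add(Z, add(SSSZ, Z)))))))
  →9  S(S(S(S(S(add(SSSZ, Z))))))
  →10  S(S(S(S(S(S(add(SSZ, Z)))))))
  →11  S(S(S(S(S(S(S(add(SZ, Z))))))))
  →12  S(S(S(S(S(S(S(S(add(Z, Z)))))))))
  →13  S^8(Z)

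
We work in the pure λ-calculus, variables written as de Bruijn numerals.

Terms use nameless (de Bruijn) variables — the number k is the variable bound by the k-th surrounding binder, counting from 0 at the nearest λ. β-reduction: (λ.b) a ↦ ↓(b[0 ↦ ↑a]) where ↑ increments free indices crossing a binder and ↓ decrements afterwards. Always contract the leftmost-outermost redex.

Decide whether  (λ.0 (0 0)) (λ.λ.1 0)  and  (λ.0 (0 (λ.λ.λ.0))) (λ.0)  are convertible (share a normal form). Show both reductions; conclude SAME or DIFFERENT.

Term A:
  start: (λ.0 (0 0)) (λ.λ.1 0)
  →1  (λ.λ.1 0) ((λ.λ.1 0) (λ.λ.1 0))
  →2  λ.(λ.λ.1 0) (λ.λ.1 0) 0
  →3  λ.(λ.(λ.λ.1 0) 0) 0
  →4  λ.(λ.λ.1 0) 0
  →5  λ.λ.1 0

Term B:
  start: (λ.0 (0 (λ.λ.λ.0))) (λ.0)
  →1  (λ.0) ((λ.0) (λ.λ.λ.0))
  →2  (λ.0) (λ.λ.λ.0)
  →3  λ.λ.λ.0

Answer: DIFFERENT — A ⇓ λ.λ.1 0, B ⇓ λ.λ.λ.0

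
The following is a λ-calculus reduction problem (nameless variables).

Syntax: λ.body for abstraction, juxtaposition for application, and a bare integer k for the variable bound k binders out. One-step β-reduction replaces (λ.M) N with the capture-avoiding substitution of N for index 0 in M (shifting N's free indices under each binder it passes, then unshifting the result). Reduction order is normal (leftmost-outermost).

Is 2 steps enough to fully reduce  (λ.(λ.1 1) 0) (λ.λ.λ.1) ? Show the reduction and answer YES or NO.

Answer: NO — after 2 steps the term is (λ.λ.λ.1) (λ.λ.λ.1), not yet normal

Reduction:
  start: (λ.(λ.1 1) 0) (λ.λ.λ.1)
  →1  (λ.(λ.λ.λ.1) (λ.λ.λ.1)) (λ.λ.λ.1)
  →2  (λ.λ.λ.1) (λ.λ.λ.1)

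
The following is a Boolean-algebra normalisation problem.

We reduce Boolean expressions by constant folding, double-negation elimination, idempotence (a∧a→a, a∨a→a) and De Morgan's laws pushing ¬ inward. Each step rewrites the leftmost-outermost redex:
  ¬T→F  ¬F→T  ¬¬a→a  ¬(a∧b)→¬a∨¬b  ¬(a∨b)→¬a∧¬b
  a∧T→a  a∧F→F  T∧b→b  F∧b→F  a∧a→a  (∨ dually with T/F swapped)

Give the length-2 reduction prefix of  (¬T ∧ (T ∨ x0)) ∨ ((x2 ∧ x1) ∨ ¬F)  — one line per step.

  start: (¬T ∧ (T ∨ x0)) ∨ ((x2 ∧ x1) ∨ ¬F)
  step 1: (F ∧ (T ∨ x0)) ∨ ((x2 ∧ x1) ∨ ¬F)
  step 2: F ∨ ((x2 ∧ x1) ∨ ¬F)

Answer: after 2 steps: F ∨ ((x2 ∧ x1) ∨ ¬F)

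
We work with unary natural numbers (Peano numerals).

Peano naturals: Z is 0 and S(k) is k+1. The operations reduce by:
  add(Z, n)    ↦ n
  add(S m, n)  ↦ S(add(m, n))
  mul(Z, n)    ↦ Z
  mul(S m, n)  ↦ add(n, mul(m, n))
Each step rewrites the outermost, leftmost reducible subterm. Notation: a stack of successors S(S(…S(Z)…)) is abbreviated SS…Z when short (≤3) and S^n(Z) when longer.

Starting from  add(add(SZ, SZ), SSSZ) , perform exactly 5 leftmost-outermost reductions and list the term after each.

Answer: after 5 steps: S^5(Z)

Reduction:
  start: add(add(SZ, SZ), SSSZ)
  →1  add(S(add(Z, SZ)), SSSZ)
  →2  S(add(add(Z, SZ), SSSZ))
  →3  S(add(SZ, SSSZ))
  →4  S(S(add(Z, SSSZ)))
  →5  S^5(Z)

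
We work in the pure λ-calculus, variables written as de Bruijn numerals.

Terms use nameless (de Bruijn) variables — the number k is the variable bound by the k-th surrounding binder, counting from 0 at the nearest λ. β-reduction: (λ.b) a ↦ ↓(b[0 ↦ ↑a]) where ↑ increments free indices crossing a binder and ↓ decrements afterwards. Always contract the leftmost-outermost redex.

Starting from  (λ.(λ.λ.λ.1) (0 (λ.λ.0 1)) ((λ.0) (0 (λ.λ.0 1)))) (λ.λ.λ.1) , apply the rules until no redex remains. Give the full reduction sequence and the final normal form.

  start: (λ.(λ.λ.λ.1) (0 (λ.λ.0 1)) ((λ.0) (0 (λ.λ.0 1)))) (λ.λ.λ.1)
  →1  (λ.λ.λ.1) ((λ.λ.λ.1) (λ.λ.0 1)) ((λ.0) ((λ.λ.λ.1) (λ.λ.0 1)))
  →2  (λ.λ.1) ((λ.0) ((λ.λ.λ.1) (λ.λ.0 1)))
  →3  λ.(λ.0) ((λ.λ.λ.1) (λ.λ.0 1))
  →4  λ.(λ.λ.λ.1) (λ.λ.0 1)
  →5  λ.λ.λ.1

Answer: normal form = λ.λ.λ.1  (in 5 steps)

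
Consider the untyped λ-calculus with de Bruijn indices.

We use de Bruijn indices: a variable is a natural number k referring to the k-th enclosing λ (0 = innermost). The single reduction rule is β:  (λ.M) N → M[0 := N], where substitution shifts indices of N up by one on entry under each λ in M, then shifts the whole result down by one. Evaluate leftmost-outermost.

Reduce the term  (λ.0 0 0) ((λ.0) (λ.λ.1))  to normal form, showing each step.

Answer: normal form = λ.λ.1  (in 5 steps)

Working:
  start: (λ.0 0 0) ((λ.0) (λ.λ.1))
  →1  (λ.0) (λ.λ.1) ((λ.0) (λ.λ.1)) ((λ.0) (λ.λ.1))
  →2  (λ.λ.1) ((λ.0) (λ.λ.1)) ((λ.0) (λ.λ.1))
  →3  (λ.(λ.0) (λ.λ.1)) ((λ.0) (λ.λ.1))
  →4  (λ.0) (λ.λ.1)
  →5  λ.λ.1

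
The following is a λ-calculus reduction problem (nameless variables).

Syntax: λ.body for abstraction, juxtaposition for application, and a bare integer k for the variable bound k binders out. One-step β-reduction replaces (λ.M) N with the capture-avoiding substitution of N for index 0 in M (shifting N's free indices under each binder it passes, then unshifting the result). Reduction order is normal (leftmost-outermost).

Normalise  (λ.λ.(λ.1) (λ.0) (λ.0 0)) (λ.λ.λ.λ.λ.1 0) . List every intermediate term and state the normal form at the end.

  start: (λ.λ.(λ.1) (λ.0) (λ.0 0)) (λ.λ.λ.λ.λ.1 0)
  [1] λ.(λ.1) (λ.0) (λ.0 0)
  [2] λ.0 (λ.0 0)

Answer: normal form = λ.0 (λ.0 0)  (in 2 steps)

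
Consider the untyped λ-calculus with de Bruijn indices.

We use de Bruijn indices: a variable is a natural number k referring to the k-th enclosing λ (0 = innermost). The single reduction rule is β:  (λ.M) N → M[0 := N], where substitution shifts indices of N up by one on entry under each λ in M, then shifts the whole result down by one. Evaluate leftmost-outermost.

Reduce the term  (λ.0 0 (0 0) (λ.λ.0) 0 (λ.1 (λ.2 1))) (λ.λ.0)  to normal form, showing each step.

  start: (λ.0 0 (0 0) (λ.λ.0) 0 (λ.1 (λ.2 1))) (λ.λ.0)
  [1] (λ.λ.0) (λ.λ.0) ((λ.λ.0) (λ.λ.0)) (λ.λ.0) (λ.λ.0) (λ.(λ.λ.0) (λ.(λ.λ.0) 1))
  [2] (λ.0) ((λ.λ.0) (λ.λ.0)) (λ.λ.0) (λ.λ.0) (λ.(λ.λ.0) (λ.(λ.λ.0) 1))
  [3] (λ.λ.0) (λ.λ.0) (λ.λ.0) (λ.λ.0) (λ.(λ.λ.0) (λ.(λ.λ.0) 1))
  [4] (λ.0) (λ.λ.0) (λ.λ.0) (λ.(λ.λ.0) (λ.(λ.λ.0) 1))
  [5] (λ.λ.0) (λ.λ.0) (λ.(λ.λ.0) (λ.(λ.λ.0) 1))
  [6] (λ.0) (λ.(λ.λ.0) (λ.(λ.λ.0) 1))
  [7] λ.(λ.λ.0) (λ.(λ.λ.0) 1)
  [8] λ.λ.0

Answer: normal form = λ.λ.0  (in 8 steps)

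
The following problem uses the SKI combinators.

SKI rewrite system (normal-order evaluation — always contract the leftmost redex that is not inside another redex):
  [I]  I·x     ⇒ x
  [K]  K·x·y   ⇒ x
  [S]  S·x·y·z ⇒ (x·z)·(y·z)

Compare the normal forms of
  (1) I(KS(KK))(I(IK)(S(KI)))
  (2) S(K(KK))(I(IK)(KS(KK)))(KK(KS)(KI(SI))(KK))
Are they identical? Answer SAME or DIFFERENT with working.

Answer: DIFFERENT — A ⇓ S(K(S(KI))), B ⇓ K

Reduction:
Term A:
  start: I(KS(KK))(I(IK)(S(KI)))
  step 1: KS(KK)(I(IK)(S(KI)))
  step 2: S(I(IK)(S(KI)))
  step 3: S(IK(S(KI)))
  step 4: S(K(S(KI)))

Term B:
  start: S(K(KK))(I(IK)(KS(KK)))(KK(KS)(KI(SI))(KK))
  step 1: K(KK)(KK(KS)(KI(SI))(KK))(I(IK)(KS(KK))(KK(KS)(KI(SI))(KK)))
  step 2: KK(I(IK)(KS(KK))(KK(KS)(KI(SI))(KK)))
  step 3: K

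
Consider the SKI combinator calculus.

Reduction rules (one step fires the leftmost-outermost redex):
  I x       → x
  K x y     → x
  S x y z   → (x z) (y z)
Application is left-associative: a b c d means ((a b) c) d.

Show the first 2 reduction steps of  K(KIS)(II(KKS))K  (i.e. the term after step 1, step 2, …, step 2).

Answer: after 2 steps: IK

Working:
  start: K(KIS)(II(KKS))K
  →1  KISK
  →2  IK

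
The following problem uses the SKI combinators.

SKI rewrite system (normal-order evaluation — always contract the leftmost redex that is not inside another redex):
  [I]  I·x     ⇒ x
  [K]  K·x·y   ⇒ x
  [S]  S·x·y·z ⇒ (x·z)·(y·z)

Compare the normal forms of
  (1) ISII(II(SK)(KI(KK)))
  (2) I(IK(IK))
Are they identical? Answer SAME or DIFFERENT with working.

Answer: DIFFERENT — A ⇓ SKI, B ⇓ KK

Reduction:
Term A:
  start: ISII(II(SK)(KI(KK)))
  step 1: SII(II(SK)(KI(KK)))
  step 2: I(II(SK)(KI(KK)))(I(II(SK)(KI(KK))))
  step 3: II(SK)(KI(KK))(I(II(SK)(KI(KK))))
  step 4: I(SK)(KI(KK))(I(II(SK)(KI(KK))))
  step 5: SK(KI(KK))(I(II(SK)(KI(KK))))
  step 6: K(I(II(SK)(KI(KK))))(KI(KK)(I(II(SK)(KI(KK)))))
  step 7: I(II(SK)(KI(KK)))
  step 8: II(SK)(KI(KK))
  step 9: I(SK)(KI(KK))
  step 10: SK(KI(KK))
  step 11: SKI

Term B:
  start: I(IK(IK))
  step 1: IK(IK)
  step 2: K(IK)
  step 3: KK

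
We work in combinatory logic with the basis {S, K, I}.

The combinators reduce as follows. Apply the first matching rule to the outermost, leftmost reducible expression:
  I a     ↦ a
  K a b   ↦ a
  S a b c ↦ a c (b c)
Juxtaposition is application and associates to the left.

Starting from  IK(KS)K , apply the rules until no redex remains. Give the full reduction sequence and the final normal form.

  start: IK(KS)K
  [1] K(KS)K
  [2] KS

Answer: normal form = KS  (in 2 steps)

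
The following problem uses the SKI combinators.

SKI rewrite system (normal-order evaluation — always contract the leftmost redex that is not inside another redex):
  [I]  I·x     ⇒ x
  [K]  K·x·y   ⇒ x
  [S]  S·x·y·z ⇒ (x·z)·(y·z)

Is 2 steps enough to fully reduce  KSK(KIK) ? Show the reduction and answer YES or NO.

Answer: YES — reaches normal form SI in 2 ≤ 2 steps

Reduction:
  start: KSK(KIK)
  [1] S(KIK)
  [2] SI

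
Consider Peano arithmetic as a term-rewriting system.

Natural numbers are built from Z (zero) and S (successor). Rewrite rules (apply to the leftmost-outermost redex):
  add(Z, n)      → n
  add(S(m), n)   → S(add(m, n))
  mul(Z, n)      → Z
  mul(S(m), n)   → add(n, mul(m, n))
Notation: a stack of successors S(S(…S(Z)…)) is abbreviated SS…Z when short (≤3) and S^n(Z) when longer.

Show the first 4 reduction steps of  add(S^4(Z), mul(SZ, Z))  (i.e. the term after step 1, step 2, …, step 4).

  start: add(S^4(Z), mul(SZ, Z))
  →1  S(add(SSSZ, mul(SZ, Z)))
  →2  S(S(add(SSZ, mul(SZ, Z))))
  →3  S(S(S(add(SZ, mul(SZ, Z)))))
  →4  S(S(S(S(add(Z, mul(SZ, Z))))))

Answer: after 4 steps: S(S(S(S(add(Z, mul(SZ, Z))))))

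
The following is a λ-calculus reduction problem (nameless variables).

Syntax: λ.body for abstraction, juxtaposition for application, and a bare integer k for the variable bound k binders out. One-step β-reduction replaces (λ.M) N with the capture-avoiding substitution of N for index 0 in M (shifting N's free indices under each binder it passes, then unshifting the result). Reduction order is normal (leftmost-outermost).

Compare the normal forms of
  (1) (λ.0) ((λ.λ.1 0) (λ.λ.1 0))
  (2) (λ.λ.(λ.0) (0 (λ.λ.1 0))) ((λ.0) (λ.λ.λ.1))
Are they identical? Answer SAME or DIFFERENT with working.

Term A:
  start: (λ.0) ((λ.λ.1 0) (λ.λ.1 0))
  step 1: (λ.λ.1 0) (λ.λ.1 0)
  step 2: λ.(λ.λ.1 0) 0
  step 3: λ.λ.1 0

Term B:
  start: (λ.λ.(λ.0) (0 (λ.λ.1 0))) ((λ.0) (λ.λ.λ.1))
  step 1: λ.(λ.0) (0 (λ.λ.1 0))
  step 2: λ.0 (λ.λ.1 0)

Answer: DIFFERENT — A ⇓ λ.λ.1 0, B ⇓ λ.0 (λ.λ.1 0)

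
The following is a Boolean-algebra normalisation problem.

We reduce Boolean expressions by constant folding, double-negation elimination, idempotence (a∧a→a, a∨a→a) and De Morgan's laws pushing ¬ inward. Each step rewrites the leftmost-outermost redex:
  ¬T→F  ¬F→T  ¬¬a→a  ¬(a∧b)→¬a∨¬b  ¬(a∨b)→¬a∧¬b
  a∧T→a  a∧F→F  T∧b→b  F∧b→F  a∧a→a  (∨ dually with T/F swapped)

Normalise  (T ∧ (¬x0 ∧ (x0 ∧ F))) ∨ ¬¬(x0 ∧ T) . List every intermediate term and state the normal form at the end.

  start: (T ∧ (¬x0 ∧ (x0 ∧ F))) ∨ ¬¬(x0 ∧ T)
  step 1: (¬x0 ∧ (x0 ∧ F)) ∨ ¬¬(x0 ∧ T)
  step 2: (¬x0 ∧ F) ∨ ¬¬(x0 ∧ T)
  step 3: F ∨ ¬¬(x0 ∧ T)
  step 4: ¬¬(x0 ∧ T)
  step 5: x0 ∧ T
  step 6: x0

Answer: normal form = x0  (in 6 steps)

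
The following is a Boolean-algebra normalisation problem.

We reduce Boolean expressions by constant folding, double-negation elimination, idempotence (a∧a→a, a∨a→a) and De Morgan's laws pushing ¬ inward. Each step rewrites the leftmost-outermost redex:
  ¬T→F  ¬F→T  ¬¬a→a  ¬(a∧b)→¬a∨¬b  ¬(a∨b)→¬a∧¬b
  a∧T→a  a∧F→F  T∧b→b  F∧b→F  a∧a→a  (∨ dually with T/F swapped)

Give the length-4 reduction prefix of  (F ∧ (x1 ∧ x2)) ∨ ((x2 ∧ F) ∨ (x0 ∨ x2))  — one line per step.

  start: (F ∧ (x1 ∧ x2)) ∨ ((x2 ∧ F) ∨ (x0 ∨ x2))
  [1] F ∨ ((x2 ∧ F) ∨ (x0 ∨ x2))
  [2] (x2 ∧ F) ∨ (x0 ∨ x2)
  [3] F ∨ (x0 ∨ x2)
  [4] x0 ∨ x2

Answer: after 4 steps: x0 ∨ x2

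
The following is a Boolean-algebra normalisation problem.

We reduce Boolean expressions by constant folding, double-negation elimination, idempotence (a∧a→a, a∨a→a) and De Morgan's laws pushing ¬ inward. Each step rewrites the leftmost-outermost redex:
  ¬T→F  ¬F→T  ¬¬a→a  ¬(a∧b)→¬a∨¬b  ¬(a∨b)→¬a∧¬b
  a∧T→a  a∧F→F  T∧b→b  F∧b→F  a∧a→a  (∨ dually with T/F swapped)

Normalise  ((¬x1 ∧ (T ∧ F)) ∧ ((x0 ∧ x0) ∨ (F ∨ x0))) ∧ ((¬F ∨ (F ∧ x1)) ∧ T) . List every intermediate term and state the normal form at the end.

Answer: normal form = F  (in 4 steps)

Working:
  start: ((¬x1 ∧ (T ∧ F)) ∧ ((x0 ∧ x0) ∨ (F ∨ x0))) ∧ ((¬F ∨ (F ∧ x1)) ∧ T)
  step 1: ((¬x1 ∧ F) ∧ ((x0 ∧ x0) ∨ (F ∨ x0))) ∧ ((¬F ∨ (F ∧ x1)) ∧ T)
  step 2: (F ∧ ((x0 ∧ x0) ∨ (F ∨ x0))) ∧ ((¬F ∨ (F ∧ x1)) ∧ T)
  step 3: F ∧ ((¬F ∨ (F ∧ x1)) ∧ T)
  step 4: F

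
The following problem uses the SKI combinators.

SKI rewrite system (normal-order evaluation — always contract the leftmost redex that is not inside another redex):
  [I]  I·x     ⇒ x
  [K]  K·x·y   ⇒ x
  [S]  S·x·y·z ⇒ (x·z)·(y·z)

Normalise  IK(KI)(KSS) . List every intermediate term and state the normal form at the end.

  start: IK(KI)(KSS)
  [1] K(KI)(KSS)
  [2] KI

Answer: normal form = KI  (in 2 steps)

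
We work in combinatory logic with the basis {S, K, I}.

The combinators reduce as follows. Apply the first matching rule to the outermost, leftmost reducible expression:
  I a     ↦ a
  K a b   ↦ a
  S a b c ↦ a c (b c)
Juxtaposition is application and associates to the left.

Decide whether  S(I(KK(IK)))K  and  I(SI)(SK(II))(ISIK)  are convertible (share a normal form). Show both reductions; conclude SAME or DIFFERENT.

Term A:
  start: S(I(KK(IK)))K
  →1  S(KK(IK))K
  →2  SKK

Term B:
  start: I(SI)(SK(II))(ISIK)
  →1  SI(SK(II))(ISIK)
  →2  I(ISIK)(SK(II)(ISIK))
  →3  ISIK(SK(II)(ISIK))
  →4  SIK(SK(II)(ISIK))
  →5  I(SK(II)(ISIK))(K(SK(II)(ISIK)))
  →6  SK(II)(ISIK)(K(SK(II)(ISIK)))
  →7  K(ISIK)(II(ISIK))(K(SK(II)(ISIK)))
  →8  ISIK(K(SK(II)(ISIK)))
  →9  SIK(K(SK(II)(ISIK)))
  →10  I(K(SK(II)(ISIK)))(K(K(SK(II)(ISIK))))
  →11  K(SK(II)(ISIK))(K(K(SK(II)(ISIK))))
  →12  SK(II)(ISIK)
  →13  K(ISIK)(II(ISIK))
  →14  ISIK
  →15  SIK

Answer: DIFFERENT — A ⇓ SKK, B ⇓ SIK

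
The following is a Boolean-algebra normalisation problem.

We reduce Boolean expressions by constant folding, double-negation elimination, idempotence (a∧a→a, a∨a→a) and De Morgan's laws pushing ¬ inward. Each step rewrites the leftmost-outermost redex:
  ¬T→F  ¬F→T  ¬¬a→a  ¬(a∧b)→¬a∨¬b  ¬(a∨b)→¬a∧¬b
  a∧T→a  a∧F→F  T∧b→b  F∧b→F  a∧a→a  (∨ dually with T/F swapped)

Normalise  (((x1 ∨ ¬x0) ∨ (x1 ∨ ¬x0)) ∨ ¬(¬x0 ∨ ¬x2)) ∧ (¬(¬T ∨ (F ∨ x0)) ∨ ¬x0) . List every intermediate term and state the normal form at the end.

  start: (((x1 ∨ ¬x0) ∨ (x1 ∨ ¬x0)) ∨ ¬(¬x0 ∨ ¬x2)) ∧ (¬(¬T ∨ (F ∨ x0)) ∨ ¬x0)
  →1  ((x1 ∨ ¬x0) ∨ ¬(¬x0 ∨ ¬x2)) ∧ (¬(¬T ∨ (F ∨ x0)) ∨ ¬x0)
  →2  ((x1 ∨ ¬x0) ∨ (¬¬x0 ∧ ¬¬x2)) ∧ (¬(¬T ∨ (F ∨ x0)) ∨ ¬x0)
  →3  ((x1 ∨ ¬x0) ∨ (x0 ∧ ¬¬x2)) ∧ (¬(¬T ∨ (F ∨ x0)) ∨ ¬x0)
  →4  ((x1 ∨ ¬x0) ∨ (x0 ∧ x2)) ∧ (¬(¬T ∨ (F ∨ x0)) ∨ ¬x0)
  →5  ((x1 ∨ ¬x0) ∨ (x0 ∧ x2)) ∧ ((¬¬T ∧ ¬(F ∨ x0)) ∨ ¬x0)
  →6  ((x1 ∨ ¬x0) ∨ (x0 ∧ x2)) ∧ ((T ∧ ¬(F ∨ x0)) ∨ ¬x0)
  →7  ((x1 ∨ ¬x0) ∨ (x0 ∧ x2)) ∧ (¬(F ∨ x0) ∨ ¬x0)
  →8  ((x1 ∨ ¬x0) ∨ (x0 ∧ x2)) ∧ ((¬F ∧ ¬x0) ∨ ¬x0)
  →9  ((x1 ∨ ¬x0) ∨ (x0 ∧ x2)) ∧ ((T ∧ ¬x0) ∨ ¬x0)
  →10  ((x1 ∨ ¬x0) ∨ (x0 ∧ x2)) ∧ (¬x0 ∨ ¬x0)
  →11  ((x1 ∨ ¬x0) ∨ (x0 ∧ x2)) ∧ ¬x0

Answer: normal form = ((x1 ∨ ¬x0) ∨ (x0 ∧ x2)) ∧ ¬x0  (in 11 steps)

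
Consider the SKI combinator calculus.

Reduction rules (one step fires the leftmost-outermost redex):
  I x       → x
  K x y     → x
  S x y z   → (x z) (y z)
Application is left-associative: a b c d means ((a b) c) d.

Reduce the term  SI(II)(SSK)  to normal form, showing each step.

  start: SI(II)(SSK)
  [1] I(SSK)(II(SSK))
  [2] SSK(II(SSK))
  [3] S(II(SSK))(K(II(SSK)))
  [4] S(I(SSK))(K(II(SSK)))
  [5] S(SSK)(K(II(SSK)))
  [6] S(SSK)(K(I(SSK)))
  [7] S(SSK)(K(SSK))

Answer: normal form = S(SSK)(K(SSK))  (in 7 steps)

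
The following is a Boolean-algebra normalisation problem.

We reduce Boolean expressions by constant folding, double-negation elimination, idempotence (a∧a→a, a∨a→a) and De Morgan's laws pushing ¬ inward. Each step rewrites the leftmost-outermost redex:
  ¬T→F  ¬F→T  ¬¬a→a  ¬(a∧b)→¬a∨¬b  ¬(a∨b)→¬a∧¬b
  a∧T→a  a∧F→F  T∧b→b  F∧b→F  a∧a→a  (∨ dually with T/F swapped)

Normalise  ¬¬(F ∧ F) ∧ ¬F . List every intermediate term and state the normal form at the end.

Answer: normal form = F  (in 3 steps)

Working:
  start: ¬¬(F ∧ F) ∧ ¬F
  step 1: (F ∧ F) ∧ ¬F
  step 2: F ∧ ¬F
  step 3: F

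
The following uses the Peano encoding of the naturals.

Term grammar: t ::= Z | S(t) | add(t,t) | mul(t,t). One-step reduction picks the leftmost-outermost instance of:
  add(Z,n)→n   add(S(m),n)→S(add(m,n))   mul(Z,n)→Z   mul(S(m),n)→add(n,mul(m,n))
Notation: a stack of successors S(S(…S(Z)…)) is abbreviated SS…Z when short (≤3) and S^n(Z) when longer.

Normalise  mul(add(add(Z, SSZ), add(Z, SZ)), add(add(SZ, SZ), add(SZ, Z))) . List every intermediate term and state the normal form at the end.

Answer: normal form = S^9(Z)  (in 42 steps)

Derivation:
  start: mul(add(add(Z, SSZ), add(Z, SZ)), add(add(SZ, SZ), add(SZ, Z)))
  →1  mul(add(SSZ, add(Z, SZ)), add(add(SZ, SZ), add(SZ, Z)))
  →2  mul(S(add(SZ, add(Z, SZ))), add(add(SZ, SZ), add(SZ, Z)))
  →3  add(add(add(SZ, SZ), add(SZ, Z)), mul(add(SZ, add(Z, SZ)), add(add(SZ, SZ), add(SZ, Z))))
  →4  add(add(S(add(Z, SZ)), add(SZ, Z)), mul(add(SZ, add(Z, SZ)), add(add(SZ, SZ), add(SZ, Z))))
  →5  add(S(add(add(Z, SZ), add(SZ, Z))), mul(add(SZ, add(Z, SZ)), add(add(SZ, SZ), add(SZ, Z))))
  →6  S(add(add(add(Z, SZ), add(SZ, Z)), mul(add(SZ, add(Z, SZ)), add(add(SZ, SZ), add(SZ, Z)))))
  →7  S(add(add(SZ, add(SZ, Z)), mul(add(SZ, add(Z, SZ)), add(add(SZ, SZ), add(SZ, Z)))))
  →8  S(add(S(add(Z, add(SZ, Z))), mul(add(SZ, add(Z, SZ)), add(add(SZ, SZ), add(SZ, Z)))))
  →9  S(S(add(add(Z, add(SZ, Z)), mul(add(SZ, add(Z, SZ)), add(add(SZ, SZ), add(SZ, Z))))))
  →10  S(S(add(add(SZ, Z), mul(add(SZ, add(Z, SZ)), add(add(SZ, SZ), add(SZ, Z))))))
  →11  S(S(add(S(add(Z, Z)), mul(add(SZ, add(Z, SZ)), add(add(SZ, SZ), add(SZ, Z))))))
  →12  S(S(S(add(add(Z, Z), mul(add(SZ, add(Z, SZ)), add(add(SZ, SZ), add(SZ, Z)))))))
  →13  S(S(S(add(Z, mul(add(SZ, add(Z, SZ)), add(add(SZ, SZ), add(SZ, Z)))))))
  →14  S(S(S(mul(add(SZ, add(Z, SZ)), add(add(SZ, SZ), add(SZ, Z))))))
  →15  S(S(S(mul(S(add(Z, add(Z, SZ))), add(add(SZ, SZ), add(SZ, Z))))))
  →16  S(S(S(add(add(add(SZ, SZ), add(SZ, Z)), mul(add(Z, add(Z, SZ)), add(add(SZ, SZ), add(SZ, Z)))))))
  →17  S(S(S(add(add(S(add(Z, SZ)), add(SZ, Z)), mul(add(Z, add(Z, SZ)), add(add(SZ, SZ), add(SZ, Z)))))))
  →18  S(S(S(add(S(add(add(Z, SZ), add(SZ, Z))), mul(add(Z, add(Z, SZ)), add(add(SZ, SZ), add(SZ, Z)))))))
  →19  S(S(S(S(add(add(add(Z, SZ), add(SZ, Z)), mul(add(Z, add(Z, SZ)), add(add(SZ, SZ), add(SZ, Z))))))))
  →20  S(S(S(S(add(add(SZ, add(SZ, Z)), mul(add(Z, add(Z, SZ)), add(add(SZ, SZ), add(SZ, Z))))))))
  →21  S(S(S(S(add(S(add(Z, add(SZ, Z))), mul(add(Z, add(Z, SZ)), add(add(SZ, SZ), add(SZ, Z))))))))
  →22  S(S(S(S(S(add(add(Z, add(SZ, Z)), mul(add(Z, add(Z, SZ)), add(add(SZ, SZ), add(SZ, Z)))))))))
  →23  S(S(S(S(S(add(add(SZ, Z), mul(add(Z, add(Z, SZ)), add(add(SZ, SZ), add(SZ, Z)))))))))
  →24  S(S(S(S(S(add(S(add(Z, Z)), mul(add(Z, add(Z, SZ)), add(add(SZ, SZ), add(SZ, Z)))))))))
  →25  S(S(S(S(S(S(add(add(Z, Z), mul(add(Z, add(Z, SZ)), add(add(SZ, SZ), add(SZ, Z))))))))))
  →26  S(S(S(S(S(S(add(Z, mul(add(Z, add(Z, SZ)), add(add(SZ, SZ), add(SZ, Z))))))))))
  →27  S(S(S(S(S(S(mul(add(Z, add(Z, SZ)), add(add(SZ, SZ), add(SZ, Z)))))))))
  →28  S(S(S(S(S(S(mul(add(Z, SZ), add(add(SZ, SZ), add(SZ, Z)))))))))
  →29  S(S(S(S(S(S(mul(SZ, add(add(SZ, SZ), add(SZ, Z)))))))))
  →30  S(S(S(S(S(S(add(add(add(SZ, SZ), add(SZ, Z)), mul(Z, add(add(SZ, SZ), add(SZ, Z))))))))))
  →31  S(S(S(S(S(S(add(add(S(add(Z, SZ)), add(SZ, Z)), mul(Z, add(add(SZ, SZ), add(SZ, Z))))))))))
  →32  S(S(S(S(S(S(add(S(add(add(Z, SZ), add(SZ, Z))), mul(Z, add(add(SZ, SZ), add(SZ, Z))))))))))
  →33  S(S(S(S(S(S(S(add(add(add(Z, SZ), add(SZ, Z)), mul(Z, add(add(SZ, SZ), add(SZ, Z)))))))))))
  →34  S(S(S(S(S(S(S(add(add(SZ, add(SZ, Z)), mul(Z, add(add(SZ, SZ), add(SZ, Z)))))))))))
  →35  S(S(S(S(S(S(S(add(S(add(Z, add(SZ, Z))), mul(Z, add(add(SZ, SZ), add(SZ, Z)))))))))))
  →36  S(S(S(S(S(S(S(S(add(add(Z, add(SZ, Z)), mul(Z, add(add(SZ, SZ), add(SZ, Z))))))))))))
  →37  S(S(S(S(S(S(S(S(add(add(SZ, Z), mul(Z, add(add(SZ, SZ), add(SZ, Z))))))))))))
  →38  S(S(S(S(S(S(S(S(add(S(add(Z, Z)), mul(Z, add(add(SZ, SZ), add(SZ, Z))))))))))))
  →39  S(S(S(S(S(S(S(S(S(add(add(Z, Z), mul(Z, add(add(SZ, SZ), add(SZ, Z)))))))))))))
  →40  S(S(S(S(S(S(S(S(S(add(Z, mul(Z, add(add(SZ, SZ), add(SZ, Z)))))))))))))
  →41  S(S(S(S(S(S(S(S(S(mul(Z, add(add(SZ, SZ), add(SZ, Z))))))))))))
  →42  S^9(Z)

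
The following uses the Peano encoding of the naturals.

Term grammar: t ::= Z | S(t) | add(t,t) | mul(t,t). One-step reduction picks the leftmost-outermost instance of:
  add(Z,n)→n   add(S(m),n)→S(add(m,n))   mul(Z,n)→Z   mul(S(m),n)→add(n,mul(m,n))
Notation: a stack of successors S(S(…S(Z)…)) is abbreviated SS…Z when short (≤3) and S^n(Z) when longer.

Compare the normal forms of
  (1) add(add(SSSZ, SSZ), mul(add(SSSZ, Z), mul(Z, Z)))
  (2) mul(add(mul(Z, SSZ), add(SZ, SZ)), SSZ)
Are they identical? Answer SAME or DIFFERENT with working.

Term A:
  start: add(add(SSSZ, SSZ), mul(add(SSSZ, Z), mul(Z, Z)))
  step 1: add(S(add(SSZ, SSZ)), mul(add(SSSZ, Z), mul(Z, Z)))
  step 2: S(add(add(SSZ, SSZ), mul(add(SSSZ, Z), mul(Z, Z))))
  step 3: S(add(S(add(SZ, SSZ)), mul(add(SSSZ, Z), mul(Z, Z))))
  step 4: S(S(add(add(SZ, SSZ), mul(add(SSSZ, Z), mul(Z, Z)))))
  step 5: S(S(add(S(add(Z, SSZ)), mul(add(SSSZ, Z), mul(Z, Z)))))
  step 6: S(S(S(add(add(Z, SSZ), mul(add(SSSZ, Z), mul(Z, Z))))))
  step 7: S(S(S(add(SSZ, mul(add(SSSZ, Z), mul(Z, Z))))))
  step 8: S(S(S(S(add(SZ, mul(add(SSSZ, Z), mul(Z, Z)))))))
  step 9: S(S(S(S(S(add(Z, mul(add(SSSZ, Z), mul(Z, Z))))))))
  step 10: S(S(S(S(S(mul(add(SSSZ, Z), mul(Z, Z)))))))
  step 11: S(S(S(S(S(mul(S(add(SSZ, Z)), mul(Z, Z)))))))
  step 12: S(S(S(S(S(add(mul(Z, Z), mul(add(SSZ, Z), mul(Z, Z))))))))
  step 13: S(S(S(S(S(add(Z, mul(add(SSZ, Z), mul(Z, Z))))))))
  step 14: S(S(S(S(S(mul(add(SSZ, Z), mul(Z, Z)))))))
  step 15: S(S(S(S(S(mul(S(add(SZ, Z)), mul(Z, Z)))))))
  step 16: S(S(S(S(S(add(mul(Z, Z), mul(add(SZ, Z), mul(Z, Z))))))))
  step 17: S(S(S(S(S(add(Z, mul(add(SZ, Z), mul(Z, Z))))))))
  step 18: S(S(S(S(S(mul(add(SZ, Z), mul(Z, Z)))))))
  step 19: S(S(S(S(S(mul(S(add(Z, Z)), mul(Z, Z)))))))
  step 20: S(S(S(S(S(add(mul(Z, Z), mul(add(Z, Z), mul(Z, Z))))))))
  step 21: S(S(S(S(S(add(Z, mul(add(Z, Z), mul(Z, Z))))))))
  step 22: S(S(S(S(S(mul(add(Z, Z), mul(Z, Z)))))))
  step 23: S(S(S(S(S(mul(Z, mul(Z, Z)))))))
  step 24: S^5(Z)

Term B:
  start: mul(add(mul(Z, SSZ), add(SZ, SZ)), SSZ)
  step 1: mul(add(Z, add(SZ, SZ)), SSZ)
  step 2: mul(add(SZ, SZ), SSZ)
  step 3: mul(S(add(Z, SZ)), SSZ)
  step 4: add(SSZ, mul(add(Z, SZ), SSZ))
  step 5: S(add(SZ, mul(add(Z, SZ), SSZ)))
  step 6: S(S(add(Z, mul(add(Z, SZ), SSZ))))
  step 7: S(S(mul(add(Z, SZ), SSZ)))
  step 8: S(S(mul(SZ, SSZ)))
  step 9: S(S(add(SSZ, mul(Z, SSZ))))
  step 10: S(S(S(add(SZ, mul(Z, SSZ)))))
  step 11: S(S(S(S(add(Z, mul(Z, SSZ))))))
  step 12: S(S(S(S(mul(Z, SSZ)))))
  step 13: S^4(Z)

Answer: DIFFERENT — A ⇓ S^5(Z), B ⇓ S^4(Z)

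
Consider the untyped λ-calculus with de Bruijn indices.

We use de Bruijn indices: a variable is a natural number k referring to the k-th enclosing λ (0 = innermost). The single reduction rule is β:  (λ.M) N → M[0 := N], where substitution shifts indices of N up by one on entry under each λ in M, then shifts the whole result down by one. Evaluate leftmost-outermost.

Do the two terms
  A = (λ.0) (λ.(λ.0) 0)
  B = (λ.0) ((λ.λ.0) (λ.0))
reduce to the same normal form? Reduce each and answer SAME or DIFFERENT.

Term A:
  start: (λ.0) (λ.(λ.0) 0)
  →1  λ.(λ.0) 0
  →2  λ.0

Term B:
  start: (λ.0) ((λ.λ.0) (λ.0))
  →1  (λ.λ.0) (λ.0)
  →2  λ.0

Answer: SAME — A ⇓ λ.0, B ⇓ λ.0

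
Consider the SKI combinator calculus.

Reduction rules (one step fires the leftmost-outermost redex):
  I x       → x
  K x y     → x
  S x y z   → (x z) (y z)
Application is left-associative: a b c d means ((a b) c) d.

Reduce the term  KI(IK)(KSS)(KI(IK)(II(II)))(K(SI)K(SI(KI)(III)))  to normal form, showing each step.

Answer: normal form = SI(SII)  (in 15 steps)

Reduction:
  start: KI(IK)(KSS)(KI(IK)(II(II)))(K(SI)K(SI(KI)(III)))
  →1  I(KSS)(KI(IK)(II(II)))(K(SI)K(SI(KI)(III)))
  →2  KSS(KI(IK)(II(II)))(K(SI)K(SI(KI)(III)))
  →3  S(KI(IK)(II(II)))(K(SI)K(SI(KI)(III)))
  →4  S(I(II(II)))(K(SI)K(SI(KI)(III)))
  →5  S(II(II))(K(SI)K(SI(KI)(III)))
  →6  S(I(II))(K(SI)K(SI(KI)(III)))
  →7  S(II)(K(SI)K(SI(KI)(III)))
  →8  SI(K(SI)K(SI(KI)(III)))
  →9  SI(SI(SI(KI)(III)))
  →10  SI(SI(I(III)(KI(III))))
  →11  SI(SI(III(KI(III))))
  →12  SI(SI(II(KI(III))))
  →13  SI(SI(I(KI(III))))
  →14  SI(SI(KI(III)))
  →15  SI(SII)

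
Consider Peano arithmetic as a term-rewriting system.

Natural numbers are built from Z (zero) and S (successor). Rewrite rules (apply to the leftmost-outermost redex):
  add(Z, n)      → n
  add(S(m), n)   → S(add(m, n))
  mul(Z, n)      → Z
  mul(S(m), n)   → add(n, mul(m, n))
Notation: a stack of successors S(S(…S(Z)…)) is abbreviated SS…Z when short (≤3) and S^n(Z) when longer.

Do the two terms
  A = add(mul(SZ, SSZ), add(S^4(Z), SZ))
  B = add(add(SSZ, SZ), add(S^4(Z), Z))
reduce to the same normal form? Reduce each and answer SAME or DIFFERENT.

Term A:
  start: add(mul(SZ, SSZ), add(S^4(Z), SZ))
  step 1: add(add(SSZ, mul(Z, SSZ)), add(S^4(Z), SZ))
  step 2: add(S(add(SZ, mul(Z, SSZ))), add(S^4(Z), SZ))
  step 3: S(add(add(SZ, mul(Z, SSZ)), add(S^4(Z), SZ)))
  step 4: S(add(S(add(Z, mul(Z, SSZ))), add(S^4(Z), SZ)))
  step 5: S(S(add(add(Z, mul(Z, SSZ)), add(S^4(Z), SZ))))
  step 6: S(S(add(mul(Z, SSZ), add(S^4(Z), SZ))))
  step 7: S(S(add(Z, add(S^4(Z), SZ))))
  step 8: S(S(add(S^4(Z), SZ)))
  step 9: S(S(S(add(SSSZ, SZ))))
  step 10: S(S(S(S(add(SSZ, SZ)))))
  step 11: S(S(S(S(S(add(SZ, SZ))))))
  step 12: S(S(S(S(S(S(add(Z, SZ)))))))
  step 13: S^7(Z)

Term B:
  start: add(add(SSZ, SZ), add(S^4(Z), Z))
  step 1: add(S(add(SZ, SZ)), add(S^4(Z), Z))
  step 2: S(add(add(SZ, SZ), add(S^4(Z), Z)))
  step 3: S(add(S(add(Z, SZ)), add(S^4(Z), Z)))
  step 4: S(S(add(add(Z, SZ), add(S^4(Z), Z))))
  step 5: S(S(add(SZ, add(S^4(Z), Z))))
  step 6: S(S(S(add(Z, add(S^4(Z), Z)))))
  step 7: S(S(S(add(S^4(Z), Z))))
  step 8: S(S(S(S(add(SSSZ, Z)))))
  step 9: S(S(S(S(S(add(SSZ, Z))))))
  step 10: S(S(S(S(S(S(add(SZ, Z)))))))
  step 11: S(S(S(S(S(S(S(add(Z, Z))))))))
  step 12: S^7(Z)

Answer: SAME — A ⇓ S^7(Z), B ⇓ S^7(Z)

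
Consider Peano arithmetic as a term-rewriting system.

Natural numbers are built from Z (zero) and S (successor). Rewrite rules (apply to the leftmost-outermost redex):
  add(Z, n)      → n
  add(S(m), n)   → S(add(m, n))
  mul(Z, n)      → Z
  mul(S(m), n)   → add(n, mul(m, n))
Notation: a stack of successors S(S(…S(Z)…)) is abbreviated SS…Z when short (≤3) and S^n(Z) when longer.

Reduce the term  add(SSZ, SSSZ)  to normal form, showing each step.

  start: add(SSZ, SSSZ)
  step 1: S(add(SZ, SSSZ))
  step 2: S(S(add(Z, SSSZ)))
  step 3: S^5(Z)

Answer: normal form = S^5(Z)  (in 3 steps)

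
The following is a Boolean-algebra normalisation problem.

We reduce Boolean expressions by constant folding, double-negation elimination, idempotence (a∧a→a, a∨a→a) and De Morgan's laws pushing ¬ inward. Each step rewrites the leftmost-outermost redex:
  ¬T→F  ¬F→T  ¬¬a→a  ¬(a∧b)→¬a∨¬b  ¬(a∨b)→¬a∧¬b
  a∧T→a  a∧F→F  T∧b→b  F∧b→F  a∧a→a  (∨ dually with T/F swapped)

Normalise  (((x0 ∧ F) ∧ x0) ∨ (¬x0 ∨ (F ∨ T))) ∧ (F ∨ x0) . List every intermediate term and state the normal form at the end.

  start: (((x0 ∧ F) ∧ x0) ∨ (¬x0 ∨ (F ∨ T))) ∧ (F ∨ x0)
  step 1: ((F ∧ x0) ∨ (¬x0 ∨ (F ∨ T))) ∧ (F ∨ x0)
  step 2: (F ∨ (¬x0 ∨ (F ∨ T))) ∧ (F ∨ x0)
  step 3: (¬x0 ∨ (F ∨ T)) ∧ (F ∨ x0)
  step 4: (¬x0 ∨ T) ∧ (F ∨ x0)
  step 5: T ∧ (F ∨ x0)
  step 6: F ∨ x0
  step 7: x0

Answer: normal form = x0  (in 7 steps)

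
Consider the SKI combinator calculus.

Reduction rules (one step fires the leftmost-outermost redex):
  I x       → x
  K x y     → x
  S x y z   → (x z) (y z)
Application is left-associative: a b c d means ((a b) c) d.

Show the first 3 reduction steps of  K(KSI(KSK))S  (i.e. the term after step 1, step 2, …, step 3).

  start: K(KSI(KSK))S
  [1] KSI(KSK)
  [2] S(KSK)
  [3] SS

Answer: after 3 steps: SS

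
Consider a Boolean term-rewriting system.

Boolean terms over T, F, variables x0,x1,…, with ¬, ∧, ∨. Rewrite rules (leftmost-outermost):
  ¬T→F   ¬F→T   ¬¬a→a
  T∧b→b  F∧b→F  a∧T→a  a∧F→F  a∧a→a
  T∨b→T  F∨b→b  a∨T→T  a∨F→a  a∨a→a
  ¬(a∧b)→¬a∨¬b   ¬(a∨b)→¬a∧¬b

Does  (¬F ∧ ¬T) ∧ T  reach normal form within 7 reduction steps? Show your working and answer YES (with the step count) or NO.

Answer: YES — reaches normal form F in 4 ≤ 7 steps

Working:
  start: (¬F ∧ ¬T) ∧ T
  →1  ¬F ∧ ¬T
  →2  T ∧ ¬T
  →3  ¬T
  →4  F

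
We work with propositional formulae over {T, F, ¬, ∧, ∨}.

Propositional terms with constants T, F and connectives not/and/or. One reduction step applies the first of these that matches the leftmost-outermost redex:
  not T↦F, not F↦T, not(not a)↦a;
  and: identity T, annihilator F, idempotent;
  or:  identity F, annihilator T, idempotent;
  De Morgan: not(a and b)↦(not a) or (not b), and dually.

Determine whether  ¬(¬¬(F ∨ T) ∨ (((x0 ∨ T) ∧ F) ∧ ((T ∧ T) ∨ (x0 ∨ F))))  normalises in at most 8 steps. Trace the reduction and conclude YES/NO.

  start: ¬(¬¬(F ∨ T) ∨ (((x0 ∨ T) ∧ F) ∧ ((T ∧ T) ∨ (x0 ∨ F))))
  →1  ¬¬¬(F ∨ T) ∧ ¬(((x0 ∨ T) ∧ F) ∧ ((T ∧ T) ∨ (x0 ∨ F)))
  →2  ¬(F ∨ T) ∧ ¬(((x0 ∨ T) ∧ F) ∧ ((T ∧ T) ∨ (x0 ∨ F)))
  →3  (¬F ∧ ¬T) ∧ ¬(((x0 ∨ T) ∧ F) ∧ ((T ∧ T) ∨ (x0 ∨ F)))
  →4  (T ∧ ¬T) ∧ ¬(((x0 ∨ T) ∧ F) ∧ ((T ∧ T) ∨ (x0 ∨ F)))
  →5  ¬T ∧ ¬(((x0 ∨ T) ∧ F) ∧ ((T ∧ T) ∨ (x0 ∨ F)))
  →6  F ∧ ¬(((x0 ∨ T) ∧ F) ∧ ((T ∧ T) ∨ (x0 ∨ F)))
  →7  F

Answer: YES — reaches normal form F in 7 ≤ 8 steps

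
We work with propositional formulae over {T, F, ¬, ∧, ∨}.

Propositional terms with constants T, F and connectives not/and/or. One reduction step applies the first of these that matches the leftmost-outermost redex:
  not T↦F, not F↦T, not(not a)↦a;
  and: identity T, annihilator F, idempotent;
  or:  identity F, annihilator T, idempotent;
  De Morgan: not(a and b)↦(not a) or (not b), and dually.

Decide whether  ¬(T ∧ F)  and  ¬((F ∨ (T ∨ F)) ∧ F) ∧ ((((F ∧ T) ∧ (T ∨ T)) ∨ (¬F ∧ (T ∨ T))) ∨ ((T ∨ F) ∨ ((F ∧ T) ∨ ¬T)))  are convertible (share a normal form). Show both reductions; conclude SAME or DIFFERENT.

Answer: SAME — A ⇓ T, B ⇓ T

Derivation:
Term A:
  start: ¬(T ∧ F)
  →1  ¬T ∨ ¬F
  →2  F ∨ ¬F
  →3  ¬F
  →4  T

Term B:
  start: ¬((F ∨ (T ∨ F)) ∧ F) ∧ ((((F ∧ T) ∧ (T ∨ T)) ∨ (¬F ∧ (T ∨ T))) ∨ ((T ∨ F) ∨ ((F ∧ T) ∨ ¬T)))
  →1  (¬(F ∨ (T ∨ F)) ∨ ¬F) ∧ ((((F ∧ T) ∧ (T ∨ T)) ∨ (¬F ∧ (T ∨ T))) ∨ ((T ∨ F) ∨ ((F ∧ T) ∨ ¬T)))
  →2  ((¬F ∧ ¬(T ∨ F)) ∨ ¬F) ∧ ((((F ∧ T) ∧ (T ∨ T)) ∨ (¬F ∧ (T ∨ T))) ∨ ((T ∨ F) ∨ ((F ∧ T) ∨ ¬T)))
  →3  ((T ∧ ¬(T ∨ F)) ∨ ¬F) ∧ ((((F ∧ T) ∧ (T ∨ T)) ∨ (¬F ∧ (T ∨ T))) ∨ ((T ∨ F) ∨ ((F ∧ T) ∨ ¬T)))
  →4  (¬(T ∨ F) ∨ ¬F) ∧ ((((F ∧ T) ∧ (T ∨ T)) ∨ (¬F ∧ (T ∨ T))) ∨ ((T ∨ F) ∨ ((F ∧ T) ∨ ¬T)))
  →5  ((¬T ∧ ¬F) ∨ ¬F) ∧ ((((F ∧ T) ∧ (T ∨ T)) ∨ (¬F ∧ (T ∨ T))) ∨ ((T ∨ F) ∨ ((F ∧ T) ∨ ¬T)))
  →6  ((F ∧ ¬F) ∨ ¬F) ∧ ((((F ∧ T) ∧ (T ∨ T)) ∨ (¬F ∧ (T ∨ T))) ∨ ((T ∨ F) ∨ ((F ∧ T) ∨ ¬T)))
  →7  (F ∨ ¬F) ∧ ((((F ∧ T) ∧ (T ∨ T)) ∨ (¬F ∧ (T ∨ T))) ∨ ((T ∨ F) ∨ ((F ∧ T) ∨ ¬T)))
  →8  ¬F ∧ ((((F ∧ T) ∧ (T ∨ T)) ∨ (¬F ∧ (T ∨ T))) ∨ ((T ∨ F) ∨ ((F ∧ T) ∨ ¬T)))
  →9  T ∧ ((((F ∧ T) ∧ (T ∨ T)) ∨ (¬F ∧ (T ∨ T))) ∨ ((T ∨ F) ∨ ((F ∧ T) ∨ ¬T)))
  →10  (((F ∧ T) ∧ (T ∨ T)) ∨ (¬F ∧ (T ∨ T))) ∨ ((T ∨ F) ∨ ((F ∧ T) ∨ ¬T))
  →11  ((F ∧ (T ∨ T)) ∨ (¬F ∧ (T ∨ T))) ∨ ((T ∨ F) ∨ ((F ∧ T) ∨ ¬T))
  →12  (F ∨ (¬F ∧ (T ∨ T))) ∨ ((T ∨ F) ∨ ((F ∧ T) ∨ ¬T))
  →13  (¬F ∧ (T ∨ T)) ∨ ((T ∨ F) ∨ ((F ∧ T) ∨ ¬T))
  →14  (T ∧ (T ∨ T)) ∨ ((T ∨ F) ∨ ((F ∧ T) ∨ ¬T))
  →15  (T ∨ T) ∨ ((T ∨ F) ∨ ((F ∧ T) ∨ ¬T))
  →16  T ∨ ((T ∨ F) ∨ ((F ∧ T) ∨ ¬T))
  →17  T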